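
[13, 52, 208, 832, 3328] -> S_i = 13*4^i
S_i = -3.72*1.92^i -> [-3.72, -7.14, -13.71, -26.33, -50.55]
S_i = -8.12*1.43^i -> [-8.12, -11.61, -16.6, -23.74, -33.95]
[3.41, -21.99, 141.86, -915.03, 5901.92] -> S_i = 3.41*(-6.45)^i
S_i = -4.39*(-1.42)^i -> [-4.39, 6.23, -8.85, 12.57, -17.85]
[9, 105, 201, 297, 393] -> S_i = 9 + 96*i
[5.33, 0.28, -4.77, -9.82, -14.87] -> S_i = 5.33 + -5.05*i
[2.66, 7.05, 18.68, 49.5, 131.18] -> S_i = 2.66*2.65^i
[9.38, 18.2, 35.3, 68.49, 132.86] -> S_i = 9.38*1.94^i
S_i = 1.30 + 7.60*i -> [1.3, 8.9, 16.5, 24.1, 31.7]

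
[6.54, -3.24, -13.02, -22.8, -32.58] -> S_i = 6.54 + -9.78*i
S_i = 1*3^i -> [1, 3, 9, 27, 81]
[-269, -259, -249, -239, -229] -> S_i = -269 + 10*i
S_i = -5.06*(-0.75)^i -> [-5.06, 3.8, -2.85, 2.13, -1.6]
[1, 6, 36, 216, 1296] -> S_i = 1*6^i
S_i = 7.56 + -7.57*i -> [7.56, -0.01, -7.58, -15.15, -22.72]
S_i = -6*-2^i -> [-6, 12, -24, 48, -96]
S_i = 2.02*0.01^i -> [2.02, 0.02, 0.0, 0.0, 0.0]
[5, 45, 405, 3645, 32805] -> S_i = 5*9^i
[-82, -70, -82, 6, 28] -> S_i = Random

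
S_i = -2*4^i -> [-2, -8, -32, -128, -512]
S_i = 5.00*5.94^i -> [5.0, 29.7, 176.42, 1047.92, 6224.66]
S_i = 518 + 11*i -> [518, 529, 540, 551, 562]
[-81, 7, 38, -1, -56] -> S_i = Random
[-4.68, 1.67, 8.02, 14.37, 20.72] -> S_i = -4.68 + 6.35*i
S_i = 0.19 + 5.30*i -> [0.19, 5.49, 10.79, 16.09, 21.39]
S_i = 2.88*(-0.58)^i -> [2.88, -1.67, 0.97, -0.56, 0.33]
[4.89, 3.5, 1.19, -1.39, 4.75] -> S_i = Random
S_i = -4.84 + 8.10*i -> [-4.84, 3.26, 11.36, 19.46, 27.56]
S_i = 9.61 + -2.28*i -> [9.61, 7.33, 5.05, 2.77, 0.49]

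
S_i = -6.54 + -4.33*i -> [-6.54, -10.87, -15.2, -19.53, -23.86]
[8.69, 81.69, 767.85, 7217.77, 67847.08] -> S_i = 8.69*9.40^i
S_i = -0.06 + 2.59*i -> [-0.06, 2.53, 5.12, 7.71, 10.3]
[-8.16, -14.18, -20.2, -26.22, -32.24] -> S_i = -8.16 + -6.02*i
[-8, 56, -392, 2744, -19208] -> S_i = -8*-7^i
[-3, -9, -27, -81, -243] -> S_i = -3*3^i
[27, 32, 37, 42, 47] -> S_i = 27 + 5*i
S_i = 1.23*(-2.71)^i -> [1.23, -3.33, 9.03, -24.48, 66.34]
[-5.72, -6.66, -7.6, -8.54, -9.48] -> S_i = -5.72 + -0.94*i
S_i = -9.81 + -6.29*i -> [-9.81, -16.1, -22.39, -28.68, -34.97]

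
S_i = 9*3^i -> [9, 27, 81, 243, 729]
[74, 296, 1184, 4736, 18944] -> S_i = 74*4^i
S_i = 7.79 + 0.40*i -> [7.79, 8.19, 8.59, 8.99, 9.39]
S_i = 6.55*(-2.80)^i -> [6.55, -18.34, 51.35, -143.79, 402.6]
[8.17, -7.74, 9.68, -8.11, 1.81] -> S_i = Random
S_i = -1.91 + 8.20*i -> [-1.91, 6.29, 14.49, 22.69, 30.89]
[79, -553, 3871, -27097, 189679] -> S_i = 79*-7^i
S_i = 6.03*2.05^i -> [6.03, 12.36, 25.34, 51.95, 106.5]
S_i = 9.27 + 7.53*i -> [9.27, 16.8, 24.33, 31.86, 39.39]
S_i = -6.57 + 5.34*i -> [-6.57, -1.23, 4.11, 9.45, 14.79]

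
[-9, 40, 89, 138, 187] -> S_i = -9 + 49*i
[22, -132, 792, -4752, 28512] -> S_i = 22*-6^i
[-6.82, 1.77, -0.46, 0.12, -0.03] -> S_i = -6.82*(-0.26)^i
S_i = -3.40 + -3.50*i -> [-3.4, -6.9, -10.4, -13.9, -17.4]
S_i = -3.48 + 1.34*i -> [-3.48, -2.14, -0.8, 0.54, 1.88]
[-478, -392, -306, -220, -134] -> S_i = -478 + 86*i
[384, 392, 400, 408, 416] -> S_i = 384 + 8*i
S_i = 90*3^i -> [90, 270, 810, 2430, 7290]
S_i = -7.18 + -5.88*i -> [-7.18, -13.06, -18.94, -24.82, -30.7]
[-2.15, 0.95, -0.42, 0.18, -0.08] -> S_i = -2.15*(-0.44)^i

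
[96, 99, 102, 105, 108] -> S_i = 96 + 3*i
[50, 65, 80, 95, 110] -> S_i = 50 + 15*i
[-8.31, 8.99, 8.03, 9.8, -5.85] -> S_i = Random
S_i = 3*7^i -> [3, 21, 147, 1029, 7203]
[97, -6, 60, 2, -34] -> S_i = Random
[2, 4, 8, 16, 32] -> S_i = 2*2^i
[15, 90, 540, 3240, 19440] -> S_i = 15*6^i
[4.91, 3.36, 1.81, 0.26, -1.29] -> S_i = 4.91 + -1.55*i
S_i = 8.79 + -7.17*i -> [8.79, 1.62, -5.55, -12.72, -19.89]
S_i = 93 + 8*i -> [93, 101, 109, 117, 125]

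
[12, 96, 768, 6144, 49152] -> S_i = 12*8^i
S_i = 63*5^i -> [63, 315, 1575, 7875, 39375]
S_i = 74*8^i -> [74, 592, 4736, 37888, 303104]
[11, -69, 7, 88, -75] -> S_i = Random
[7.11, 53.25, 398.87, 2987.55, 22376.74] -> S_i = 7.11*7.49^i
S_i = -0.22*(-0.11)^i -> [-0.22, 0.02, -0.0, 0.0, -0.0]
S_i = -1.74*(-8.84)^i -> [-1.74, 15.38, -135.97, 1202.0, -10625.72]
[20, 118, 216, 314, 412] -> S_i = 20 + 98*i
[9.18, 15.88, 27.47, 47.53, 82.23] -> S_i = 9.18*1.73^i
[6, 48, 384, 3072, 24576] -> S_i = 6*8^i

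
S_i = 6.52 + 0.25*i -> [6.52, 6.77, 7.02, 7.27, 7.52]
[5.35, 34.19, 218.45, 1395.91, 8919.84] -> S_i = 5.35*6.39^i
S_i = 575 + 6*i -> [575, 581, 587, 593, 599]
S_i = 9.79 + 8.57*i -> [9.79, 18.36, 26.93, 35.5, 44.07]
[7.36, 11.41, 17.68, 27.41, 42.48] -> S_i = 7.36*1.55^i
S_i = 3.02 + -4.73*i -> [3.02, -1.71, -6.44, -11.17, -15.9]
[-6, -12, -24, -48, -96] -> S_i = -6*2^i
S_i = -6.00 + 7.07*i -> [-6.0, 1.07, 8.14, 15.21, 22.28]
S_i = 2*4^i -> [2, 8, 32, 128, 512]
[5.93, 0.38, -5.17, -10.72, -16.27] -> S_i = 5.93 + -5.55*i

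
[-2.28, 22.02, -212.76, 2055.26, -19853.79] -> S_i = -2.28*(-9.66)^i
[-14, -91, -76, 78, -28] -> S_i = Random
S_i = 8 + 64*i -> [8, 72, 136, 200, 264]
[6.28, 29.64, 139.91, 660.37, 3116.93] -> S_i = 6.28*4.72^i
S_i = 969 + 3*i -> [969, 972, 975, 978, 981]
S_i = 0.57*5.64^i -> [0.57, 3.21, 18.13, 102.26, 576.75]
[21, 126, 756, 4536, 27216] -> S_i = 21*6^i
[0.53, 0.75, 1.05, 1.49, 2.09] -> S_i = 0.53*1.41^i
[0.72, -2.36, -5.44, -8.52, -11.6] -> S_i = 0.72 + -3.08*i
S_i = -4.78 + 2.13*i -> [-4.78, -2.65, -0.52, 1.61, 3.74]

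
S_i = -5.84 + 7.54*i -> [-5.84, 1.7, 9.24, 16.78, 24.32]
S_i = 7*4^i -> [7, 28, 112, 448, 1792]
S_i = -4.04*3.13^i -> [-4.04, -12.65, -39.58, -123.88, -387.76]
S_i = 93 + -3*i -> [93, 90, 87, 84, 81]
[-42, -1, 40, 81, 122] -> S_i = -42 + 41*i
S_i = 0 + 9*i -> [0, 9, 18, 27, 36]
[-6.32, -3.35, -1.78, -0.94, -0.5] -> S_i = -6.32*0.53^i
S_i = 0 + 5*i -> [0, 5, 10, 15, 20]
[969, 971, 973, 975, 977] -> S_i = 969 + 2*i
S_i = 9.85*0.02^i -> [9.85, 0.2, 0.0, 0.0, 0.0]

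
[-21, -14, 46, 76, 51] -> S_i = Random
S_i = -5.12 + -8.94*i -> [-5.12, -14.06, -23.0, -31.94, -40.88]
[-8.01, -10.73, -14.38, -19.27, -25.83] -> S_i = -8.01*1.34^i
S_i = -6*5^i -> [-6, -30, -150, -750, -3750]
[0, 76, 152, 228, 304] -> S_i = 0 + 76*i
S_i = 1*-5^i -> [1, -5, 25, -125, 625]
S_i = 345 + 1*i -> [345, 346, 347, 348, 349]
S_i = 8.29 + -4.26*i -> [8.29, 4.03, -0.23, -4.49, -8.75]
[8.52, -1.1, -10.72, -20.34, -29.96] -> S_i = 8.52 + -9.62*i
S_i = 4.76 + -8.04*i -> [4.76, -3.28, -11.32, -19.36, -27.4]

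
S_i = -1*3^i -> [-1, -3, -9, -27, -81]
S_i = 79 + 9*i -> [79, 88, 97, 106, 115]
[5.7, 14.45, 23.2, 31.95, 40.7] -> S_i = 5.70 + 8.75*i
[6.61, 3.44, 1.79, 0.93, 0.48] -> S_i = 6.61*0.52^i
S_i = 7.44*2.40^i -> [7.44, 17.86, 42.85, 102.85, 246.84]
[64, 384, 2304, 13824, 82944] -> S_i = 64*6^i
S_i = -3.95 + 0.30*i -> [-3.95, -3.65, -3.35, -3.05, -2.75]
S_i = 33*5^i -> [33, 165, 825, 4125, 20625]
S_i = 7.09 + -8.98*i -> [7.09, -1.89, -10.87, -19.85, -28.83]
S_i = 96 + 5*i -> [96, 101, 106, 111, 116]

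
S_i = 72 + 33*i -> [72, 105, 138, 171, 204]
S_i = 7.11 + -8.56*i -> [7.11, -1.45, -10.01, -18.57, -27.13]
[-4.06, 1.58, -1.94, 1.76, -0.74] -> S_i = Random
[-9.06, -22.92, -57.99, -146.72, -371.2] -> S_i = -9.06*2.53^i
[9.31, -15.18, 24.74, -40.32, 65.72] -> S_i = 9.31*(-1.63)^i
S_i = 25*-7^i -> [25, -175, 1225, -8575, 60025]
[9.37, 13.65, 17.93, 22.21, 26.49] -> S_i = 9.37 + 4.28*i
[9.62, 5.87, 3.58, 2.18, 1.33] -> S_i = 9.62*0.61^i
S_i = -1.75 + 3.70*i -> [-1.75, 1.95, 5.65, 9.35, 13.05]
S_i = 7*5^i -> [7, 35, 175, 875, 4375]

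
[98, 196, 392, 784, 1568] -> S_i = 98*2^i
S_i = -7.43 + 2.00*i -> [-7.43, -5.43, -3.43, -1.43, 0.57]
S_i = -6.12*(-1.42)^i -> [-6.12, 8.69, -12.34, 17.52, -24.88]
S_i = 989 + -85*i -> [989, 904, 819, 734, 649]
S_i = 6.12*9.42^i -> [6.12, 57.65, 543.07, 5115.69, 48189.79]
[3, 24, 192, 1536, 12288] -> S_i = 3*8^i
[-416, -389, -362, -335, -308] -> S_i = -416 + 27*i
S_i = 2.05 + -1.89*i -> [2.05, 0.16, -1.73, -3.62, -5.51]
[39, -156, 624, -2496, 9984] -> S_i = 39*-4^i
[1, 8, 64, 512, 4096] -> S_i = 1*8^i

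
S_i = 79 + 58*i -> [79, 137, 195, 253, 311]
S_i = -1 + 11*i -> [-1, 10, 21, 32, 43]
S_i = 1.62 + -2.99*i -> [1.62, -1.37, -4.36, -7.35, -10.34]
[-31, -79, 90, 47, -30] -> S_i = Random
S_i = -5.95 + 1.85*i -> [-5.95, -4.1, -2.25, -0.4, 1.45]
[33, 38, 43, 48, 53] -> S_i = 33 + 5*i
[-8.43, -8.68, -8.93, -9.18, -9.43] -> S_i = -8.43 + -0.25*i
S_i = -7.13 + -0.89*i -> [-7.13, -8.02, -8.91, -9.8, -10.69]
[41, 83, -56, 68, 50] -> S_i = Random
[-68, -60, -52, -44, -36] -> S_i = -68 + 8*i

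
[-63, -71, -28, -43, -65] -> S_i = Random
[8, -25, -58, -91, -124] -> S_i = 8 + -33*i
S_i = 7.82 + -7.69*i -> [7.82, 0.13, -7.56, -15.25, -22.94]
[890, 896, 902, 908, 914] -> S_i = 890 + 6*i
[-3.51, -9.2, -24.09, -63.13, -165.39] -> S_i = -3.51*2.62^i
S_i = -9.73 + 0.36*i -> [-9.73, -9.37, -9.01, -8.65, -8.29]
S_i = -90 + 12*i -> [-90, -78, -66, -54, -42]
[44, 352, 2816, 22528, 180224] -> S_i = 44*8^i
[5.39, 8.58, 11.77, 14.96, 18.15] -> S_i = 5.39 + 3.19*i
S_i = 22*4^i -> [22, 88, 352, 1408, 5632]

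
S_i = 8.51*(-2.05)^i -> [8.51, -17.45, 35.76, -73.31, 150.3]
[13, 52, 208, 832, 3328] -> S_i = 13*4^i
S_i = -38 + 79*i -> [-38, 41, 120, 199, 278]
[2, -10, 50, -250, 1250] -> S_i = 2*-5^i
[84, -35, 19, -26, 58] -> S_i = Random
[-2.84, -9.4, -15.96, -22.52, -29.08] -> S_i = -2.84 + -6.56*i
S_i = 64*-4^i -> [64, -256, 1024, -4096, 16384]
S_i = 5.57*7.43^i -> [5.57, 41.39, 307.49, 2284.66, 16975.03]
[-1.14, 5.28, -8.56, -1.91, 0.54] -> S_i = Random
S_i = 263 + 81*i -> [263, 344, 425, 506, 587]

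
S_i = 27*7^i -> [27, 189, 1323, 9261, 64827]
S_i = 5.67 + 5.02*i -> [5.67, 10.69, 15.71, 20.73, 25.75]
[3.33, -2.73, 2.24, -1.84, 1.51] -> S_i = 3.33*(-0.82)^i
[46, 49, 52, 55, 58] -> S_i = 46 + 3*i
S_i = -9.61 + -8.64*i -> [-9.61, -18.25, -26.89, -35.53, -44.17]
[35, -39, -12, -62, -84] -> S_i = Random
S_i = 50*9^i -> [50, 450, 4050, 36450, 328050]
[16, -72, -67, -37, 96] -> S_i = Random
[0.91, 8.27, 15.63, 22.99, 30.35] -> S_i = 0.91 + 7.36*i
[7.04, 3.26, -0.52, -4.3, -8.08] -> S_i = 7.04 + -3.78*i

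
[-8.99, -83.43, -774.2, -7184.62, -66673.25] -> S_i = -8.99*9.28^i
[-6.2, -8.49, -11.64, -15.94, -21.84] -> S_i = -6.20*1.37^i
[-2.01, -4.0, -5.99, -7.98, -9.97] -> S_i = -2.01 + -1.99*i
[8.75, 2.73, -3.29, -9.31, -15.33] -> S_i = 8.75 + -6.02*i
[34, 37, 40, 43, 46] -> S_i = 34 + 3*i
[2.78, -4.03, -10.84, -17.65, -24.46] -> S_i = 2.78 + -6.81*i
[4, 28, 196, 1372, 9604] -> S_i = 4*7^i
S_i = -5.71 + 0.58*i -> [-5.71, -5.13, -4.55, -3.97, -3.39]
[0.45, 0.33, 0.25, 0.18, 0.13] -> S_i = 0.45*0.74^i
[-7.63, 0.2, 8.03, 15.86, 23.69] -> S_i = -7.63 + 7.83*i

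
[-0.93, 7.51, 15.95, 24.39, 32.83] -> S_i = -0.93 + 8.44*i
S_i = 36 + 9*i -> [36, 45, 54, 63, 72]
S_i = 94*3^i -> [94, 282, 846, 2538, 7614]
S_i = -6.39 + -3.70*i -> [-6.39, -10.09, -13.79, -17.49, -21.19]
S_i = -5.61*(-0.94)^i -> [-5.61, 5.27, -4.96, 4.66, -4.38]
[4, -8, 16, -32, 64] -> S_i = 4*-2^i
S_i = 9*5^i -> [9, 45, 225, 1125, 5625]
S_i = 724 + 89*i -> [724, 813, 902, 991, 1080]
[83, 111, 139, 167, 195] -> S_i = 83 + 28*i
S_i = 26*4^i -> [26, 104, 416, 1664, 6656]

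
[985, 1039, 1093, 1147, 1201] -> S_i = 985 + 54*i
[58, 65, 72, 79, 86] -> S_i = 58 + 7*i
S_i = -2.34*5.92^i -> [-2.34, -13.85, -82.01, -485.49, -2874.11]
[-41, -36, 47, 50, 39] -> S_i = Random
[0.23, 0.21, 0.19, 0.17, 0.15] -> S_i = 0.23*0.90^i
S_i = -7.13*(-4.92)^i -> [-7.13, 35.08, -172.59, 849.15, -4177.82]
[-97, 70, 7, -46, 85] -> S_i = Random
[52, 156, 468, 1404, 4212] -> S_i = 52*3^i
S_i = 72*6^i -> [72, 432, 2592, 15552, 93312]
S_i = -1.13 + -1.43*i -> [-1.13, -2.56, -3.99, -5.42, -6.85]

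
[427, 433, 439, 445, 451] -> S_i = 427 + 6*i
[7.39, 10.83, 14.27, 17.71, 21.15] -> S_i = 7.39 + 3.44*i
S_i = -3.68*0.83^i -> [-3.68, -3.05, -2.54, -2.1, -1.75]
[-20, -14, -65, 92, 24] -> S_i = Random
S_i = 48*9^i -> [48, 432, 3888, 34992, 314928]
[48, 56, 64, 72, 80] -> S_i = 48 + 8*i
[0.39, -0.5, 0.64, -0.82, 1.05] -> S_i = 0.39*(-1.28)^i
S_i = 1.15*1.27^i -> [1.15, 1.46, 1.85, 2.36, 2.99]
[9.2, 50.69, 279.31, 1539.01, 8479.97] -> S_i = 9.20*5.51^i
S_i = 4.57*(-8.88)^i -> [4.57, -40.58, 360.36, -3200.04, 28416.33]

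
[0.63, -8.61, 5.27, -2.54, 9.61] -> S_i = Random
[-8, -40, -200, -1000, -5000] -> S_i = -8*5^i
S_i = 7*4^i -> [7, 28, 112, 448, 1792]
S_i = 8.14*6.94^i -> [8.14, 56.49, 392.05, 2720.84, 18882.62]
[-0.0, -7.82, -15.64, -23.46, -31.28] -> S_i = -0.00 + -7.82*i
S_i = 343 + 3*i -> [343, 346, 349, 352, 355]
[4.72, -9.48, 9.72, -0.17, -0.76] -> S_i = Random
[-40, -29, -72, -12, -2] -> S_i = Random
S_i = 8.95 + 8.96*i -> [8.95, 17.91, 26.87, 35.83, 44.79]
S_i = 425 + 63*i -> [425, 488, 551, 614, 677]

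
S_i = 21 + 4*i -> [21, 25, 29, 33, 37]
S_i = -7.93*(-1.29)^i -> [-7.93, 10.23, -13.2, 17.02, -21.96]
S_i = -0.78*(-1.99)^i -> [-0.78, 1.55, -3.09, 6.15, -12.23]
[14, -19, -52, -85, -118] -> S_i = 14 + -33*i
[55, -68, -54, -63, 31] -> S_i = Random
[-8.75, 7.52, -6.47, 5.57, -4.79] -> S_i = -8.75*(-0.86)^i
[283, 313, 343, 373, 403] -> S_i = 283 + 30*i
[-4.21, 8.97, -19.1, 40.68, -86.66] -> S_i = -4.21*(-2.13)^i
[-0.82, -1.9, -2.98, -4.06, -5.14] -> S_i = -0.82 + -1.08*i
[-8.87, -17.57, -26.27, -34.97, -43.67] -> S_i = -8.87 + -8.70*i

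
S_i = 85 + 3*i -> [85, 88, 91, 94, 97]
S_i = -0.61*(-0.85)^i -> [-0.61, 0.52, -0.44, 0.37, -0.32]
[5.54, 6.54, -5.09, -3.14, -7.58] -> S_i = Random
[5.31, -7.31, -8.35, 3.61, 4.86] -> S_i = Random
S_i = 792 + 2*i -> [792, 794, 796, 798, 800]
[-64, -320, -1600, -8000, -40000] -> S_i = -64*5^i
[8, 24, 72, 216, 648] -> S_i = 8*3^i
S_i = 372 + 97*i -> [372, 469, 566, 663, 760]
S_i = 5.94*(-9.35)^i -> [5.94, -55.54, 519.29, -4855.36, 45397.6]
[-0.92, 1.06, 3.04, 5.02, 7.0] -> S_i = -0.92 + 1.98*i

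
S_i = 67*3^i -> [67, 201, 603, 1809, 5427]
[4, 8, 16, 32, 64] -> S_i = 4*2^i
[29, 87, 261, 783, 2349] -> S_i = 29*3^i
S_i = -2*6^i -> [-2, -12, -72, -432, -2592]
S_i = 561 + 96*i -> [561, 657, 753, 849, 945]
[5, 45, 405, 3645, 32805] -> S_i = 5*9^i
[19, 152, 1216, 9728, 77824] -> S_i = 19*8^i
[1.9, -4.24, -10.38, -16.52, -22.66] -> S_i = 1.90 + -6.14*i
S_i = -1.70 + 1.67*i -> [-1.7, -0.03, 1.64, 3.31, 4.98]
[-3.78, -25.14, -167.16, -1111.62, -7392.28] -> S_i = -3.78*6.65^i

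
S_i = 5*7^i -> [5, 35, 245, 1715, 12005]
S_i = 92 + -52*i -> [92, 40, -12, -64, -116]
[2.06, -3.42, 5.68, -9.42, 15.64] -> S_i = 2.06*(-1.66)^i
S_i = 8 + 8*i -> [8, 16, 24, 32, 40]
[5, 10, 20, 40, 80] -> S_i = 5*2^i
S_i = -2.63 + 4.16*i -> [-2.63, 1.53, 5.69, 9.85, 14.01]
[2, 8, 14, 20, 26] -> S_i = 2 + 6*i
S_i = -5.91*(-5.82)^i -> [-5.91, 34.4, -200.19, 1165.08, -6780.78]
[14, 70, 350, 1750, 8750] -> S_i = 14*5^i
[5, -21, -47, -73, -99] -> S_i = 5 + -26*i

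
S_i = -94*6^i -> [-94, -564, -3384, -20304, -121824]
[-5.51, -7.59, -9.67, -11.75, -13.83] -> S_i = -5.51 + -2.08*i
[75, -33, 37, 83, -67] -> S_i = Random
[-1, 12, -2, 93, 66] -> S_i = Random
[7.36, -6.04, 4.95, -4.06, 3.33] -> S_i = 7.36*(-0.82)^i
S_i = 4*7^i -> [4, 28, 196, 1372, 9604]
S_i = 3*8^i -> [3, 24, 192, 1536, 12288]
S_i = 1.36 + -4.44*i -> [1.36, -3.08, -7.52, -11.96, -16.4]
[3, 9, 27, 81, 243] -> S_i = 3*3^i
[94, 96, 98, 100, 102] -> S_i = 94 + 2*i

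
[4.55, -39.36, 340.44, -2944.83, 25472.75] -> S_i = 4.55*(-8.65)^i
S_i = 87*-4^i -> [87, -348, 1392, -5568, 22272]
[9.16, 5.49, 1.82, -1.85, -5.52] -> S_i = 9.16 + -3.67*i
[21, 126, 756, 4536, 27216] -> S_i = 21*6^i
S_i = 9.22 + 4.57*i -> [9.22, 13.79, 18.36, 22.93, 27.5]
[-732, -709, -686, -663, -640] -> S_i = -732 + 23*i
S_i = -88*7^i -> [-88, -616, -4312, -30184, -211288]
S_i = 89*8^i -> [89, 712, 5696, 45568, 364544]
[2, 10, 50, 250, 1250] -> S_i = 2*5^i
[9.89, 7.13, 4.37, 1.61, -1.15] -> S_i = 9.89 + -2.76*i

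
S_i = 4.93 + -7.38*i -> [4.93, -2.45, -9.83, -17.21, -24.59]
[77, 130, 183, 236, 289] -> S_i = 77 + 53*i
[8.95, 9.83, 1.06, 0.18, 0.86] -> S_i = Random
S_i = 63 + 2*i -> [63, 65, 67, 69, 71]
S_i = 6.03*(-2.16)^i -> [6.03, -13.02, 28.13, -60.77, 131.26]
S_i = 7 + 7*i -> [7, 14, 21, 28, 35]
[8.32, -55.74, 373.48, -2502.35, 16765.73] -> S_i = 8.32*(-6.70)^i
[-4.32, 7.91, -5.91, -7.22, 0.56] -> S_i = Random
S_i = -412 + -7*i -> [-412, -419, -426, -433, -440]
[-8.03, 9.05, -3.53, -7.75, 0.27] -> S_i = Random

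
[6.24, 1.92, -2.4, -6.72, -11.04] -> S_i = 6.24 + -4.32*i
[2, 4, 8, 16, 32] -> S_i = 2*2^i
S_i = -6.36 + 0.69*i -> [-6.36, -5.67, -4.98, -4.29, -3.6]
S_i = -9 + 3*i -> [-9, -6, -3, 0, 3]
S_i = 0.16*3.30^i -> [0.16, 0.53, 1.74, 5.75, 18.97]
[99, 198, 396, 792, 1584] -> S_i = 99*2^i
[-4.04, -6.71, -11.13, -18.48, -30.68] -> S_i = -4.04*1.66^i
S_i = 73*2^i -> [73, 146, 292, 584, 1168]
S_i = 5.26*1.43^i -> [5.26, 7.52, 10.76, 15.38, 22.0]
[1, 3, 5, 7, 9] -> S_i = 1 + 2*i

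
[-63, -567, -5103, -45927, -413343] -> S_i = -63*9^i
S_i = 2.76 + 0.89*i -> [2.76, 3.65, 4.54, 5.43, 6.32]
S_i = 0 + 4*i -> [0, 4, 8, 12, 16]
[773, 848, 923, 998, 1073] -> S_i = 773 + 75*i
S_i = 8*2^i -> [8, 16, 32, 64, 128]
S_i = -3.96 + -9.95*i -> [-3.96, -13.91, -23.86, -33.81, -43.76]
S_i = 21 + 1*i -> [21, 22, 23, 24, 25]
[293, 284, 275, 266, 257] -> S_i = 293 + -9*i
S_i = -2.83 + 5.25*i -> [-2.83, 2.42, 7.67, 12.92, 18.17]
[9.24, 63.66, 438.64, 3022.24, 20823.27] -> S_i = 9.24*6.89^i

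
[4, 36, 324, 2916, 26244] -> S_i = 4*9^i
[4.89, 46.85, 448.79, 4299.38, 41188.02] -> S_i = 4.89*9.58^i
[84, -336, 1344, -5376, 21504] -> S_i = 84*-4^i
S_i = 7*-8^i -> [7, -56, 448, -3584, 28672]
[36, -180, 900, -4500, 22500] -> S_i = 36*-5^i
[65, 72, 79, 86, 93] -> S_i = 65 + 7*i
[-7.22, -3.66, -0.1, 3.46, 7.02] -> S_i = -7.22 + 3.56*i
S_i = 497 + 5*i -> [497, 502, 507, 512, 517]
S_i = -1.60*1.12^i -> [-1.6, -1.79, -2.01, -2.25, -2.52]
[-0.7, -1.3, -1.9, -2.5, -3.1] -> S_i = -0.70 + -0.60*i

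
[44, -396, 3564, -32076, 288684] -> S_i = 44*-9^i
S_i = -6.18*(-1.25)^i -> [-6.18, 7.72, -9.66, 12.07, -15.09]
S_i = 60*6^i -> [60, 360, 2160, 12960, 77760]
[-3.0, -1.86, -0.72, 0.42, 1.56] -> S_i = -3.00 + 1.14*i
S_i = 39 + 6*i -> [39, 45, 51, 57, 63]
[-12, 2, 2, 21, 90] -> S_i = Random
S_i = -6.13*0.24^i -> [-6.13, -1.47, -0.35, -0.08, -0.02]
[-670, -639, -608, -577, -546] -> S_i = -670 + 31*i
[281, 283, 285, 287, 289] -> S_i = 281 + 2*i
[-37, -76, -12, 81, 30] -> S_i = Random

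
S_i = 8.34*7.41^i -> [8.34, 61.8, 457.93, 3393.29, 25144.26]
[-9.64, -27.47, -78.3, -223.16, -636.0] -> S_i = -9.64*2.85^i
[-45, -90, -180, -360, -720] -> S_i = -45*2^i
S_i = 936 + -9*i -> [936, 927, 918, 909, 900]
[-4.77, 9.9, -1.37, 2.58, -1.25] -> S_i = Random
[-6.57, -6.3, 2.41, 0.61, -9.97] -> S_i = Random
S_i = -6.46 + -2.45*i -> [-6.46, -8.91, -11.36, -13.81, -16.26]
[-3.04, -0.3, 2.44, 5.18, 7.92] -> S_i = -3.04 + 2.74*i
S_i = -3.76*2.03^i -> [-3.76, -7.63, -15.49, -31.45, -63.85]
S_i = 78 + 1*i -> [78, 79, 80, 81, 82]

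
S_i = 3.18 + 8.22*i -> [3.18, 11.4, 19.62, 27.84, 36.06]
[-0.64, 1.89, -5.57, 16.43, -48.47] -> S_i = -0.64*(-2.95)^i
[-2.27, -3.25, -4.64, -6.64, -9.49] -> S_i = -2.27*1.43^i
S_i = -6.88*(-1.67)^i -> [-6.88, 11.49, -19.19, 32.04, -53.51]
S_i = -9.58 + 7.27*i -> [-9.58, -2.31, 4.96, 12.23, 19.5]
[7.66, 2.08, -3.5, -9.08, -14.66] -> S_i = 7.66 + -5.58*i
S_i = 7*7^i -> [7, 49, 343, 2401, 16807]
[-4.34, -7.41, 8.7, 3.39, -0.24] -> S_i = Random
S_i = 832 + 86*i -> [832, 918, 1004, 1090, 1176]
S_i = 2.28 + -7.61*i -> [2.28, -5.33, -12.94, -20.55, -28.16]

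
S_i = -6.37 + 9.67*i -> [-6.37, 3.3, 12.97, 22.64, 32.31]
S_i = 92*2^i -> [92, 184, 368, 736, 1472]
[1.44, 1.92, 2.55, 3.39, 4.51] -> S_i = 1.44*1.33^i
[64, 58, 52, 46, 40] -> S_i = 64 + -6*i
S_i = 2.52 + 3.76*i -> [2.52, 6.28, 10.04, 13.8, 17.56]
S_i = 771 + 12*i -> [771, 783, 795, 807, 819]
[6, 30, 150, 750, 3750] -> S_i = 6*5^i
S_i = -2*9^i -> [-2, -18, -162, -1458, -13122]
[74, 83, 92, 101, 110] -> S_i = 74 + 9*i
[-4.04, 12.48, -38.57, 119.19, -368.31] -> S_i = -4.04*(-3.09)^i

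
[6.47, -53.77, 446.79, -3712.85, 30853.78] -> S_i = 6.47*(-8.31)^i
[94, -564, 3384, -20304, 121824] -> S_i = 94*-6^i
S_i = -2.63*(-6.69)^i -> [-2.63, 17.59, -117.71, 787.47, -5268.18]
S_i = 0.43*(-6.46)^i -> [0.43, -2.78, 17.94, -115.92, 748.86]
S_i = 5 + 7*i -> [5, 12, 19, 26, 33]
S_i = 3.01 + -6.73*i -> [3.01, -3.72, -10.45, -17.18, -23.91]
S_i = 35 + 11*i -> [35, 46, 57, 68, 79]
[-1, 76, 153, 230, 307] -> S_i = -1 + 77*i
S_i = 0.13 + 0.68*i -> [0.13, 0.81, 1.49, 2.17, 2.85]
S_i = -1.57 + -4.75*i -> [-1.57, -6.32, -11.07, -15.82, -20.57]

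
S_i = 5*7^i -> [5, 35, 245, 1715, 12005]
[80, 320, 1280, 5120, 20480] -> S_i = 80*4^i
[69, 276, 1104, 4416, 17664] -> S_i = 69*4^i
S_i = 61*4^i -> [61, 244, 976, 3904, 15616]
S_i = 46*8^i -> [46, 368, 2944, 23552, 188416]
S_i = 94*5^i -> [94, 470, 2350, 11750, 58750]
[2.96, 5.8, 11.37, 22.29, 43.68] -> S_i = 2.96*1.96^i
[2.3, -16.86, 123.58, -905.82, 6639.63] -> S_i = 2.30*(-7.33)^i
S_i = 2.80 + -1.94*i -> [2.8, 0.86, -1.08, -3.02, -4.96]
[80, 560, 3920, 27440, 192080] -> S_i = 80*7^i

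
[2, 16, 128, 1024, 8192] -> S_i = 2*8^i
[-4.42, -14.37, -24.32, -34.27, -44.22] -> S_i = -4.42 + -9.95*i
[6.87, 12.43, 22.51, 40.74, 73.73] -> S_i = 6.87*1.81^i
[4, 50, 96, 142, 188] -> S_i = 4 + 46*i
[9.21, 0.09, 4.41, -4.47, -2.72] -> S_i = Random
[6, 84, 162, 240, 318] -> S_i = 6 + 78*i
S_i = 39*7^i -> [39, 273, 1911, 13377, 93639]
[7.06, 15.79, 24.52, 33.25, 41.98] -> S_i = 7.06 + 8.73*i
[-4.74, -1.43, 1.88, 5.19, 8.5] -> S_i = -4.74 + 3.31*i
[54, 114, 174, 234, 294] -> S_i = 54 + 60*i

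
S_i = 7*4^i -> [7, 28, 112, 448, 1792]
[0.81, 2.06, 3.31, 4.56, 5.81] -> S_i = 0.81 + 1.25*i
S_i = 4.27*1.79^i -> [4.27, 7.64, 13.68, 24.49, 43.84]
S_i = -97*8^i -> [-97, -776, -6208, -49664, -397312]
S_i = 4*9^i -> [4, 36, 324, 2916, 26244]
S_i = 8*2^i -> [8, 16, 32, 64, 128]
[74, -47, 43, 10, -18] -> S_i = Random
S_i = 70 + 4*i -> [70, 74, 78, 82, 86]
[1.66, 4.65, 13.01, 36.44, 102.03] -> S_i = 1.66*2.80^i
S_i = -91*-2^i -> [-91, 182, -364, 728, -1456]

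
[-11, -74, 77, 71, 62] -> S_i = Random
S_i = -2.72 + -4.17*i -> [-2.72, -6.89, -11.06, -15.23, -19.4]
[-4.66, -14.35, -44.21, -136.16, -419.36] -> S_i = -4.66*3.08^i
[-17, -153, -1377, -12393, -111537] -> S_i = -17*9^i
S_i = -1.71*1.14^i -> [-1.71, -1.95, -2.22, -2.53, -2.89]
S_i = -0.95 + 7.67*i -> [-0.95, 6.72, 14.39, 22.06, 29.73]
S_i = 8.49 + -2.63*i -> [8.49, 5.86, 3.23, 0.6, -2.03]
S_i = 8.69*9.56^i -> [8.69, 83.08, 794.21, 7592.65, 72585.75]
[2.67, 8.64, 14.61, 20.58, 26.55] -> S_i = 2.67 + 5.97*i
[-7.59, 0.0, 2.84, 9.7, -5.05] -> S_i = Random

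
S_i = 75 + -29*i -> [75, 46, 17, -12, -41]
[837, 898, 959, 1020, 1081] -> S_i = 837 + 61*i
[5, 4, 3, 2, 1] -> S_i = 5 + -1*i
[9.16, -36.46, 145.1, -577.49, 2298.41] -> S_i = 9.16*(-3.98)^i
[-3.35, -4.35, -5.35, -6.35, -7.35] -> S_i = -3.35 + -1.00*i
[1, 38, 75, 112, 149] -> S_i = 1 + 37*i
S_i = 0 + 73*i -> [0, 73, 146, 219, 292]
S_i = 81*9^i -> [81, 729, 6561, 59049, 531441]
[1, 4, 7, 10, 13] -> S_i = 1 + 3*i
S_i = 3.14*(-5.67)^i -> [3.14, -17.8, 100.95, -572.37, 3245.35]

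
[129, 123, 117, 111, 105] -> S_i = 129 + -6*i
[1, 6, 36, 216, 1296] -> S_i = 1*6^i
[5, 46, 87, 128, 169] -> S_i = 5 + 41*i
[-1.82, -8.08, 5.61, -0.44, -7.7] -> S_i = Random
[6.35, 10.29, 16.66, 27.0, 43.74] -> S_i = 6.35*1.62^i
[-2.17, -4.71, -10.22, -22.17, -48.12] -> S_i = -2.17*2.17^i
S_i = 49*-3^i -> [49, -147, 441, -1323, 3969]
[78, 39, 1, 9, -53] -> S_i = Random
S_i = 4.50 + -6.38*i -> [4.5, -1.88, -8.26, -14.64, -21.02]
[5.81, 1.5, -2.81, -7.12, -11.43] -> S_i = 5.81 + -4.31*i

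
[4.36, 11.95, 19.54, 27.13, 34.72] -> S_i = 4.36 + 7.59*i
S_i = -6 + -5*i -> [-6, -11, -16, -21, -26]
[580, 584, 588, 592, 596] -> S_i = 580 + 4*i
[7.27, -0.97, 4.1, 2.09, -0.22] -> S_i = Random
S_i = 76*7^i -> [76, 532, 3724, 26068, 182476]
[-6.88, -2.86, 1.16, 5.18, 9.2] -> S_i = -6.88 + 4.02*i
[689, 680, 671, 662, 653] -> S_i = 689 + -9*i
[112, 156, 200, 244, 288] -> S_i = 112 + 44*i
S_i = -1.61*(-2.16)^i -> [-1.61, 3.48, -7.51, 16.23, -35.05]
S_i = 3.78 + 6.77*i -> [3.78, 10.55, 17.32, 24.09, 30.86]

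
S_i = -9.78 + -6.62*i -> [-9.78, -16.4, -23.02, -29.64, -36.26]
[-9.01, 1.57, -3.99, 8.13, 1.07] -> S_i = Random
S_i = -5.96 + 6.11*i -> [-5.96, 0.15, 6.26, 12.37, 18.48]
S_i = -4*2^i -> [-4, -8, -16, -32, -64]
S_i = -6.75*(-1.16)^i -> [-6.75, 7.83, -9.08, 10.54, -12.22]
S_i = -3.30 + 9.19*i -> [-3.3, 5.89, 15.08, 24.27, 33.46]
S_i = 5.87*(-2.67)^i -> [5.87, -15.67, 41.85, -111.73, 298.32]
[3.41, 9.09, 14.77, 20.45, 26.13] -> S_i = 3.41 + 5.68*i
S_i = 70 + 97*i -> [70, 167, 264, 361, 458]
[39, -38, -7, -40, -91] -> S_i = Random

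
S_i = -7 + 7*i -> [-7, 0, 7, 14, 21]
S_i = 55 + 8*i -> [55, 63, 71, 79, 87]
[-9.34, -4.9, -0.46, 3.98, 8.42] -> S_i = -9.34 + 4.44*i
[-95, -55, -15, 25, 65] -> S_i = -95 + 40*i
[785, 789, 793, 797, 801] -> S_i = 785 + 4*i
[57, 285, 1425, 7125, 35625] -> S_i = 57*5^i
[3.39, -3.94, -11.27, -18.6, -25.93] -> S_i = 3.39 + -7.33*i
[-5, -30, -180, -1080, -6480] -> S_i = -5*6^i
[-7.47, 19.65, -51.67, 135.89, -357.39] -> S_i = -7.47*(-2.63)^i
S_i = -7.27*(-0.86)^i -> [-7.27, 6.25, -5.38, 4.62, -3.98]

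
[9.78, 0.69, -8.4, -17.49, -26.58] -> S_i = 9.78 + -9.09*i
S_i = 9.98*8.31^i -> [9.98, 82.93, 689.18, 5727.08, 47592.07]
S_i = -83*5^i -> [-83, -415, -2075, -10375, -51875]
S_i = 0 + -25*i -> [0, -25, -50, -75, -100]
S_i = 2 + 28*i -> [2, 30, 58, 86, 114]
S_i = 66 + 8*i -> [66, 74, 82, 90, 98]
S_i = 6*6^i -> [6, 36, 216, 1296, 7776]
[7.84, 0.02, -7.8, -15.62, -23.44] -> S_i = 7.84 + -7.82*i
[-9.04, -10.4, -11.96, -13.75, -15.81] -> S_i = -9.04*1.15^i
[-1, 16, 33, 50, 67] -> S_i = -1 + 17*i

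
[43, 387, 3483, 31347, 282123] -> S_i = 43*9^i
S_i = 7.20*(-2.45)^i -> [7.2, -17.64, 43.22, -105.88, 259.42]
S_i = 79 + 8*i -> [79, 87, 95, 103, 111]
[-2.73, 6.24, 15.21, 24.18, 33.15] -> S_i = -2.73 + 8.97*i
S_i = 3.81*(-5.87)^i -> [3.81, -22.36, 131.28, -770.62, 4523.53]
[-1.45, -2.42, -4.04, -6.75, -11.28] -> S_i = -1.45*1.67^i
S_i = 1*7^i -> [1, 7, 49, 343, 2401]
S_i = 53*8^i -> [53, 424, 3392, 27136, 217088]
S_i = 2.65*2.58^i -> [2.65, 6.84, 17.64, 45.51, 117.42]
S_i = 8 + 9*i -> [8, 17, 26, 35, 44]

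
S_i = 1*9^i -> [1, 9, 81, 729, 6561]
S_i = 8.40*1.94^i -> [8.4, 16.3, 31.61, 61.33, 118.98]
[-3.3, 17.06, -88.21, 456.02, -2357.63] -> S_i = -3.30*(-5.17)^i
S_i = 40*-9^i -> [40, -360, 3240, -29160, 262440]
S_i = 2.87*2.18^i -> [2.87, 6.26, 13.64, 29.73, 64.82]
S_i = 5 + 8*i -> [5, 13, 21, 29, 37]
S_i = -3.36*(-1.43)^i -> [-3.36, 4.8, -6.87, 9.83, -14.05]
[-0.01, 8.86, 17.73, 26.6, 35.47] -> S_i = -0.01 + 8.87*i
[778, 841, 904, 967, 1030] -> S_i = 778 + 63*i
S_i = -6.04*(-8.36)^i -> [-6.04, 50.49, -422.13, 3529.03, -29502.72]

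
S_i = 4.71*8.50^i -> [4.71, 40.03, 340.3, 2892.53, 24586.49]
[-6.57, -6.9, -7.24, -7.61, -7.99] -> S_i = -6.57*1.05^i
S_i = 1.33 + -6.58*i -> [1.33, -5.25, -11.83, -18.41, -24.99]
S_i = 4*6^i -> [4, 24, 144, 864, 5184]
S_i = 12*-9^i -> [12, -108, 972, -8748, 78732]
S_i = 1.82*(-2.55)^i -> [1.82, -4.64, 11.83, -30.18, 76.95]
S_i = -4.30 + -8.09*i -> [-4.3, -12.39, -20.48, -28.57, -36.66]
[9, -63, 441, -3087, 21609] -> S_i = 9*-7^i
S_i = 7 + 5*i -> [7, 12, 17, 22, 27]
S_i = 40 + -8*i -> [40, 32, 24, 16, 8]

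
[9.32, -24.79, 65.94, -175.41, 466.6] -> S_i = 9.32*(-2.66)^i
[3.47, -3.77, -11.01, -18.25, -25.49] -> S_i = 3.47 + -7.24*i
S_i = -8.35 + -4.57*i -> [-8.35, -12.92, -17.49, -22.06, -26.63]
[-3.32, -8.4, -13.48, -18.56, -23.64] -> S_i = -3.32 + -5.08*i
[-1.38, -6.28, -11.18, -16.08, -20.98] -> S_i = -1.38 + -4.90*i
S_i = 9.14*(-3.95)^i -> [9.14, -36.1, 142.61, -563.3, 2225.02]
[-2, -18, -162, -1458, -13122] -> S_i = -2*9^i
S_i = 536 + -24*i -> [536, 512, 488, 464, 440]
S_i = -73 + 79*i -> [-73, 6, 85, 164, 243]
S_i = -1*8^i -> [-1, -8, -64, -512, -4096]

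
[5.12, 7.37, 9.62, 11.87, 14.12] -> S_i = 5.12 + 2.25*i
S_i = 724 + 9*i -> [724, 733, 742, 751, 760]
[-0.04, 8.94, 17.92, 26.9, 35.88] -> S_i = -0.04 + 8.98*i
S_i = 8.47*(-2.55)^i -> [8.47, -21.6, 55.08, -140.44, 358.13]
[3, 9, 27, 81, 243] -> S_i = 3*3^i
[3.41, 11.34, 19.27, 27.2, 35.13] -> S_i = 3.41 + 7.93*i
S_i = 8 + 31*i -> [8, 39, 70, 101, 132]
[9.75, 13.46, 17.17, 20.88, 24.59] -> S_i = 9.75 + 3.71*i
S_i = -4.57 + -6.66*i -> [-4.57, -11.23, -17.89, -24.55, -31.21]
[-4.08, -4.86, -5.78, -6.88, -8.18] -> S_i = -4.08*1.19^i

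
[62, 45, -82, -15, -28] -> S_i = Random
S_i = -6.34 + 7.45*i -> [-6.34, 1.11, 8.56, 16.01, 23.46]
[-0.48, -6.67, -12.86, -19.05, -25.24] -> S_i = -0.48 + -6.19*i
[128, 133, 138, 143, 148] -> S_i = 128 + 5*i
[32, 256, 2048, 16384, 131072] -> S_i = 32*8^i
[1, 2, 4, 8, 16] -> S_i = 1*2^i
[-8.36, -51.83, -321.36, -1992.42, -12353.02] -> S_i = -8.36*6.20^i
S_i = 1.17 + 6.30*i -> [1.17, 7.47, 13.77, 20.07, 26.37]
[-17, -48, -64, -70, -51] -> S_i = Random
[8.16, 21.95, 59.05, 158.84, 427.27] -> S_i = 8.16*2.69^i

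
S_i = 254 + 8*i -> [254, 262, 270, 278, 286]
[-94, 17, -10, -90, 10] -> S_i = Random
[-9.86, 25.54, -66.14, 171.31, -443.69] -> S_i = -9.86*(-2.59)^i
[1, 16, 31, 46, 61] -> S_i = 1 + 15*i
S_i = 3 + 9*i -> [3, 12, 21, 30, 39]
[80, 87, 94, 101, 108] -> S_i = 80 + 7*i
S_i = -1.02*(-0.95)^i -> [-1.02, 0.97, -0.92, 0.87, -0.83]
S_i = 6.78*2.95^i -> [6.78, 20.0, 59.0, 174.06, 513.47]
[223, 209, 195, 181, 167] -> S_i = 223 + -14*i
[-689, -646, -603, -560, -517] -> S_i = -689 + 43*i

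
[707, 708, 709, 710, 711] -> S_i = 707 + 1*i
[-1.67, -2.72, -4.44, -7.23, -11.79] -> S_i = -1.67*1.63^i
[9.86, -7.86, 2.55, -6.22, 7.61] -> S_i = Random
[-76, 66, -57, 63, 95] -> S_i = Random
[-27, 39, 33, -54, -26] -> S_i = Random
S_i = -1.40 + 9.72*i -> [-1.4, 8.32, 18.04, 27.76, 37.48]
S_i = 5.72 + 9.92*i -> [5.72, 15.64, 25.56, 35.48, 45.4]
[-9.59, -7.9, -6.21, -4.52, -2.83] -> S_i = -9.59 + 1.69*i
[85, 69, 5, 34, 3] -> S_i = Random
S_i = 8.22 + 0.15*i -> [8.22, 8.37, 8.52, 8.67, 8.82]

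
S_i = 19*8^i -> [19, 152, 1216, 9728, 77824]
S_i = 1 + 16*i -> [1, 17, 33, 49, 65]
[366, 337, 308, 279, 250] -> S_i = 366 + -29*i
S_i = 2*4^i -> [2, 8, 32, 128, 512]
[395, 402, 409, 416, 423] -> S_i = 395 + 7*i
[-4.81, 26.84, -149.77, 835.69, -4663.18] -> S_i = -4.81*(-5.58)^i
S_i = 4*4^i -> [4, 16, 64, 256, 1024]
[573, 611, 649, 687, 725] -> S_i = 573 + 38*i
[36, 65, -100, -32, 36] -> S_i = Random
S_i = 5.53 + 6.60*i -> [5.53, 12.13, 18.73, 25.33, 31.93]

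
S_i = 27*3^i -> [27, 81, 243, 729, 2187]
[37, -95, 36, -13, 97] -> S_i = Random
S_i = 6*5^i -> [6, 30, 150, 750, 3750]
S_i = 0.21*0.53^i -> [0.21, 0.11, 0.06, 0.03, 0.02]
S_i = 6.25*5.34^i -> [6.25, 33.38, 178.22, 951.71, 5082.12]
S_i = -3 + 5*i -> [-3, 2, 7, 12, 17]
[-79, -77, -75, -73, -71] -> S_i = -79 + 2*i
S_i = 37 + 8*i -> [37, 45, 53, 61, 69]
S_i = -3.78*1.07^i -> [-3.78, -4.04, -4.33, -4.63, -4.95]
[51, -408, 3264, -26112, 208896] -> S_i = 51*-8^i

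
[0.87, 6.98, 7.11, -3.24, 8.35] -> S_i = Random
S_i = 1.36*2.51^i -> [1.36, 3.41, 8.57, 21.51, 53.98]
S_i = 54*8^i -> [54, 432, 3456, 27648, 221184]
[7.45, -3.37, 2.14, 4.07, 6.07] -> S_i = Random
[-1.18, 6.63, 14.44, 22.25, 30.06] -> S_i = -1.18 + 7.81*i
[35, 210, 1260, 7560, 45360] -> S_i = 35*6^i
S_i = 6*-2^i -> [6, -12, 24, -48, 96]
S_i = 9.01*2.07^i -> [9.01, 18.65, 38.61, 79.92, 165.43]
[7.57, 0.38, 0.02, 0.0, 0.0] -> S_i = 7.57*0.05^i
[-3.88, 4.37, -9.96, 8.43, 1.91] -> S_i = Random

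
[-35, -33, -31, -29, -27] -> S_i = -35 + 2*i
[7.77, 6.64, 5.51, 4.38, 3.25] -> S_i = 7.77 + -1.13*i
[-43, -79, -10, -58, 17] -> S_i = Random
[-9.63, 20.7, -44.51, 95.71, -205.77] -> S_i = -9.63*(-2.15)^i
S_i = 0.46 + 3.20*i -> [0.46, 3.66, 6.86, 10.06, 13.26]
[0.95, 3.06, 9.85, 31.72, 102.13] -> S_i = 0.95*3.22^i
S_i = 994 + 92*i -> [994, 1086, 1178, 1270, 1362]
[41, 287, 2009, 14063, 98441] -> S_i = 41*7^i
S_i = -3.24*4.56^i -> [-3.24, -14.77, -67.37, -307.21, -1400.89]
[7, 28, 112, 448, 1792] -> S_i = 7*4^i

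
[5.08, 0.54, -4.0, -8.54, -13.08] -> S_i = 5.08 + -4.54*i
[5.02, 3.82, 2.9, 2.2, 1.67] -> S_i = 5.02*0.76^i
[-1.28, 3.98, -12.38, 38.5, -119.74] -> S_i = -1.28*(-3.11)^i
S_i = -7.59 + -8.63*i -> [-7.59, -16.22, -24.85, -33.48, -42.11]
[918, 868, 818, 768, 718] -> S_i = 918 + -50*i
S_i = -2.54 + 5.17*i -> [-2.54, 2.63, 7.8, 12.97, 18.14]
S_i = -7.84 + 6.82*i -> [-7.84, -1.02, 5.8, 12.62, 19.44]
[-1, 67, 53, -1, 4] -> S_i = Random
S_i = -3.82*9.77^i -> [-3.82, -37.32, -364.63, -3562.44, -34805.0]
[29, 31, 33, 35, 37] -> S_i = 29 + 2*i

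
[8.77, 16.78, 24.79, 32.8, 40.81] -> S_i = 8.77 + 8.01*i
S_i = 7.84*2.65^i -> [7.84, 20.78, 55.06, 145.9, 386.63]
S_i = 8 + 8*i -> [8, 16, 24, 32, 40]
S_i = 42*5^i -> [42, 210, 1050, 5250, 26250]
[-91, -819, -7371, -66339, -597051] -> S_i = -91*9^i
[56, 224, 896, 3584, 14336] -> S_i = 56*4^i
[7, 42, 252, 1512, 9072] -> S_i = 7*6^i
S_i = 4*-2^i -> [4, -8, 16, -32, 64]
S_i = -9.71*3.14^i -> [-9.71, -30.49, -95.74, -300.61, -943.93]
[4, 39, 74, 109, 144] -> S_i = 4 + 35*i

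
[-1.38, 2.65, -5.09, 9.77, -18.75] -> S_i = -1.38*(-1.92)^i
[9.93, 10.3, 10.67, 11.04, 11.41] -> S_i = 9.93 + 0.37*i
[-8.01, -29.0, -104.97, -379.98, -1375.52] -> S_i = -8.01*3.62^i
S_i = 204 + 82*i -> [204, 286, 368, 450, 532]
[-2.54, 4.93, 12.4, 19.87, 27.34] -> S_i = -2.54 + 7.47*i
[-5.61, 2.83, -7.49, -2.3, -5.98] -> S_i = Random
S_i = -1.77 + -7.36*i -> [-1.77, -9.13, -16.49, -23.85, -31.21]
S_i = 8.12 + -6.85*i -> [8.12, 1.27, -5.58, -12.43, -19.28]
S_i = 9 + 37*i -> [9, 46, 83, 120, 157]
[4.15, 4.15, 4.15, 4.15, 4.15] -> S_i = 4.15*1.00^i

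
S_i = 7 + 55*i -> [7, 62, 117, 172, 227]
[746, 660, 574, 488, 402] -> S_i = 746 + -86*i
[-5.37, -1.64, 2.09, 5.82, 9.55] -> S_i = -5.37 + 3.73*i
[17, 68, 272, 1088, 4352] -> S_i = 17*4^i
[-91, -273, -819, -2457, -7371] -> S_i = -91*3^i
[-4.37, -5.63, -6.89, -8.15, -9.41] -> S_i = -4.37 + -1.26*i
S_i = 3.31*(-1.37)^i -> [3.31, -4.53, 6.21, -8.51, 11.66]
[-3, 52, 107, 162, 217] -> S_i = -3 + 55*i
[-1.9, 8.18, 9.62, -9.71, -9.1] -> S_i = Random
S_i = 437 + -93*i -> [437, 344, 251, 158, 65]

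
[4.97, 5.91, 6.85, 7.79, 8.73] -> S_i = 4.97 + 0.94*i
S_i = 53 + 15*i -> [53, 68, 83, 98, 113]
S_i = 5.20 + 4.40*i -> [5.2, 9.6, 14.0, 18.4, 22.8]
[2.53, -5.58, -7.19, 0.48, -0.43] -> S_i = Random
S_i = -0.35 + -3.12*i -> [-0.35, -3.47, -6.59, -9.71, -12.83]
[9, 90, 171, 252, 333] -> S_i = 9 + 81*i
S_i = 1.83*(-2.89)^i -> [1.83, -5.29, 15.28, -44.17, 127.66]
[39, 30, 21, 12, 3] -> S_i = 39 + -9*i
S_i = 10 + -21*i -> [10, -11, -32, -53, -74]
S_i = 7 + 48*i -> [7, 55, 103, 151, 199]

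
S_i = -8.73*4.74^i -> [-8.73, -41.38, -196.14, -929.71, -4406.84]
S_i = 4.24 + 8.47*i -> [4.24, 12.71, 21.18, 29.65, 38.12]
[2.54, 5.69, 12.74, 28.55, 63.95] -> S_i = 2.54*2.24^i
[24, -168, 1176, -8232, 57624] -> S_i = 24*-7^i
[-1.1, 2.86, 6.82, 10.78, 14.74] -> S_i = -1.10 + 3.96*i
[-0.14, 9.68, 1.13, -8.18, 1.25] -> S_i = Random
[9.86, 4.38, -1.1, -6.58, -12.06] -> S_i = 9.86 + -5.48*i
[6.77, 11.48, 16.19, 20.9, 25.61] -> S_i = 6.77 + 4.71*i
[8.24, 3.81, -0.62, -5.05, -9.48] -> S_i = 8.24 + -4.43*i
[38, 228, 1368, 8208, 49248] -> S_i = 38*6^i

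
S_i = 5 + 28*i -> [5, 33, 61, 89, 117]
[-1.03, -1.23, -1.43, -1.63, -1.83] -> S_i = -1.03 + -0.20*i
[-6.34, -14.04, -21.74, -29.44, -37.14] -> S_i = -6.34 + -7.70*i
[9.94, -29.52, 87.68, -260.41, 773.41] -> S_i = 9.94*(-2.97)^i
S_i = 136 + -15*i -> [136, 121, 106, 91, 76]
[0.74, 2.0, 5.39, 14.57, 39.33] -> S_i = 0.74*2.70^i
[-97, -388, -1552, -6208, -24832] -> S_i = -97*4^i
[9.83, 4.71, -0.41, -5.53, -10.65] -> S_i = 9.83 + -5.12*i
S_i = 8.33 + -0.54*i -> [8.33, 7.79, 7.25, 6.71, 6.17]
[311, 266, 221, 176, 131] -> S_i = 311 + -45*i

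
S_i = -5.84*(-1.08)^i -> [-5.84, 6.31, -6.81, 7.36, -7.95]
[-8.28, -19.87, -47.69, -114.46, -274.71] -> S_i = -8.28*2.40^i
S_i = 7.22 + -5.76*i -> [7.22, 1.46, -4.3, -10.06, -15.82]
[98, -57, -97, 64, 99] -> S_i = Random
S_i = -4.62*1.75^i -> [-4.62, -8.09, -14.15, -24.76, -43.33]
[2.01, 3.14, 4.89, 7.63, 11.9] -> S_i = 2.01*1.56^i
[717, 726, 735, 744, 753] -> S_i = 717 + 9*i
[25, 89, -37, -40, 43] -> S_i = Random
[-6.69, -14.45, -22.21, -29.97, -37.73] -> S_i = -6.69 + -7.76*i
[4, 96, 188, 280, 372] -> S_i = 4 + 92*i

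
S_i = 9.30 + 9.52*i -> [9.3, 18.82, 28.34, 37.86, 47.38]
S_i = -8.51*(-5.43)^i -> [-8.51, 46.21, -250.92, 1362.48, -7398.25]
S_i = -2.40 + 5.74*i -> [-2.4, 3.34, 9.08, 14.82, 20.56]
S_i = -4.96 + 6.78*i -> [-4.96, 1.82, 8.6, 15.38, 22.16]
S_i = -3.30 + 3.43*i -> [-3.3, 0.13, 3.56, 6.99, 10.42]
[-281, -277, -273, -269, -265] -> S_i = -281 + 4*i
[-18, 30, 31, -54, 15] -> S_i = Random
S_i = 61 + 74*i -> [61, 135, 209, 283, 357]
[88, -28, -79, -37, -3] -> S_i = Random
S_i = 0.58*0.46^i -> [0.58, 0.27, 0.12, 0.06, 0.03]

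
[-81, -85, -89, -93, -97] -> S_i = -81 + -4*i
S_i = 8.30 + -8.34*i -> [8.3, -0.04, -8.38, -16.72, -25.06]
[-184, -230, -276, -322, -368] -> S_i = -184 + -46*i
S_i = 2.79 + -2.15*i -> [2.79, 0.64, -1.51, -3.66, -5.81]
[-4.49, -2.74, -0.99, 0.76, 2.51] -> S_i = -4.49 + 1.75*i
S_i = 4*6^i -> [4, 24, 144, 864, 5184]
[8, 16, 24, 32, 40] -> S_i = 8 + 8*i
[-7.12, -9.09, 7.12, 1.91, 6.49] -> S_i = Random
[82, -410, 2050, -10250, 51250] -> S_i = 82*-5^i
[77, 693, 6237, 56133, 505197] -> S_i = 77*9^i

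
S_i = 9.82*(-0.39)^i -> [9.82, -3.83, 1.49, -0.58, 0.23]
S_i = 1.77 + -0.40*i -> [1.77, 1.37, 0.97, 0.57, 0.17]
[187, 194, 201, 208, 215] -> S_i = 187 + 7*i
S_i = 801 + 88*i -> [801, 889, 977, 1065, 1153]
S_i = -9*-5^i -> [-9, 45, -225, 1125, -5625]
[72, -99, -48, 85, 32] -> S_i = Random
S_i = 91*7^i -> [91, 637, 4459, 31213, 218491]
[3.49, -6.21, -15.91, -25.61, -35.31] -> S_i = 3.49 + -9.70*i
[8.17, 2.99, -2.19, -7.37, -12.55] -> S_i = 8.17 + -5.18*i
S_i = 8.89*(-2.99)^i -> [8.89, -26.58, 79.48, -237.64, 710.54]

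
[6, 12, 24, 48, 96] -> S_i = 6*2^i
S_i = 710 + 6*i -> [710, 716, 722, 728, 734]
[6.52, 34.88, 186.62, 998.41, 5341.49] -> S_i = 6.52*5.35^i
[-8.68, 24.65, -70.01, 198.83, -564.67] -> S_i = -8.68*(-2.84)^i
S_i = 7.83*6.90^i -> [7.83, 54.03, 372.79, 2572.23, 17748.36]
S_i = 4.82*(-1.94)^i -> [4.82, -9.35, 18.14, -35.19, 68.27]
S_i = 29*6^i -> [29, 174, 1044, 6264, 37584]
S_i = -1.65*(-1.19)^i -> [-1.65, 1.96, -2.34, 2.78, -3.31]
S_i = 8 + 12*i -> [8, 20, 32, 44, 56]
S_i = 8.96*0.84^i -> [8.96, 7.53, 6.32, 5.31, 4.46]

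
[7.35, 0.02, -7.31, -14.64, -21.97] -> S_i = 7.35 + -7.33*i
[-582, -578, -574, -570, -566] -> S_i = -582 + 4*i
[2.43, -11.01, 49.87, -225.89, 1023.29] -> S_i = 2.43*(-4.53)^i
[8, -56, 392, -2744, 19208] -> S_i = 8*-7^i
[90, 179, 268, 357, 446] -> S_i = 90 + 89*i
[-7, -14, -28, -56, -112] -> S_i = -7*2^i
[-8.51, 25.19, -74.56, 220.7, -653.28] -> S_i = -8.51*(-2.96)^i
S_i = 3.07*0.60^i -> [3.07, 1.84, 1.11, 0.66, 0.4]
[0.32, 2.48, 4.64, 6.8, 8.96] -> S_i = 0.32 + 2.16*i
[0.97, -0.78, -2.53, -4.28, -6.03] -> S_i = 0.97 + -1.75*i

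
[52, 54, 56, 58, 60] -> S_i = 52 + 2*i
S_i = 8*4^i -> [8, 32, 128, 512, 2048]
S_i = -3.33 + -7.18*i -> [-3.33, -10.51, -17.69, -24.87, -32.05]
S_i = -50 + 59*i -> [-50, 9, 68, 127, 186]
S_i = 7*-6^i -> [7, -42, 252, -1512, 9072]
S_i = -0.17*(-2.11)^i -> [-0.17, 0.36, -0.76, 1.6, -3.37]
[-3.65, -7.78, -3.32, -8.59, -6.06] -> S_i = Random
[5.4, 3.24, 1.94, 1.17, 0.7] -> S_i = 5.40*0.60^i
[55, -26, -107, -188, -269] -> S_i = 55 + -81*i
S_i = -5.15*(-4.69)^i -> [-5.15, 24.15, -113.28, 531.28, -2491.72]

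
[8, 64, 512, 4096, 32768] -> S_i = 8*8^i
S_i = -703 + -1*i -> [-703, -704, -705, -706, -707]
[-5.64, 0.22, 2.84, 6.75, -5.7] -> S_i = Random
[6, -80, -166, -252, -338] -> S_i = 6 + -86*i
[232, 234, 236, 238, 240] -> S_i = 232 + 2*i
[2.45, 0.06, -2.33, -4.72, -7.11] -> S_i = 2.45 + -2.39*i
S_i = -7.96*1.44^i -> [-7.96, -11.46, -16.51, -23.77, -34.23]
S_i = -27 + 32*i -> [-27, 5, 37, 69, 101]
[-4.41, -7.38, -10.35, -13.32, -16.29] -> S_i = -4.41 + -2.97*i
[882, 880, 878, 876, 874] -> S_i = 882 + -2*i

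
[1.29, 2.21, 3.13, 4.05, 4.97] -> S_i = 1.29 + 0.92*i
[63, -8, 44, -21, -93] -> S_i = Random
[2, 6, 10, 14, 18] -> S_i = 2 + 4*i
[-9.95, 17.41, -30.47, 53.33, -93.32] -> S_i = -9.95*(-1.75)^i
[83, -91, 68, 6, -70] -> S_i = Random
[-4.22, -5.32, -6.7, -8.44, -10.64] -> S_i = -4.22*1.26^i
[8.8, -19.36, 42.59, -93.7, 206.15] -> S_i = 8.80*(-2.20)^i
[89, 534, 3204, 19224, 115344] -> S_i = 89*6^i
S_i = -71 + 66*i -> [-71, -5, 61, 127, 193]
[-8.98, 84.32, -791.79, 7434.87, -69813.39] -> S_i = -8.98*(-9.39)^i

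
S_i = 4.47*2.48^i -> [4.47, 11.09, 27.49, 68.18, 169.09]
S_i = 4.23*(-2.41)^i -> [4.23, -10.19, 24.57, -59.21, 142.69]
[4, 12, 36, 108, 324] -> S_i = 4*3^i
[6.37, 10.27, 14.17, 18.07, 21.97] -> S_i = 6.37 + 3.90*i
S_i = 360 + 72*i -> [360, 432, 504, 576, 648]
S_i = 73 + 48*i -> [73, 121, 169, 217, 265]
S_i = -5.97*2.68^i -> [-5.97, -16.0, -42.88, -114.92, -307.97]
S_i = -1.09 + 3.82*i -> [-1.09, 2.73, 6.55, 10.37, 14.19]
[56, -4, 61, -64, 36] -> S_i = Random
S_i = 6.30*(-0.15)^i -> [6.3, -0.94, 0.14, -0.02, 0.0]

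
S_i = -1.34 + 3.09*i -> [-1.34, 1.75, 4.84, 7.93, 11.02]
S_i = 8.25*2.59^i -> [8.25, 21.37, 55.34, 143.34, 371.24]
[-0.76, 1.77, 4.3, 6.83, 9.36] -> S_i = -0.76 + 2.53*i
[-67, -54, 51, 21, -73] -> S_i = Random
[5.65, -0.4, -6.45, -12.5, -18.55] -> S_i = 5.65 + -6.05*i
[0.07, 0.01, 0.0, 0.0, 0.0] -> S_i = 0.07*0.08^i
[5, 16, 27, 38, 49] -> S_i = 5 + 11*i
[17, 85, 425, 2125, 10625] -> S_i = 17*5^i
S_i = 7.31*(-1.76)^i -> [7.31, -12.87, 22.64, -39.85, 70.14]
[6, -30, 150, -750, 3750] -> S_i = 6*-5^i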